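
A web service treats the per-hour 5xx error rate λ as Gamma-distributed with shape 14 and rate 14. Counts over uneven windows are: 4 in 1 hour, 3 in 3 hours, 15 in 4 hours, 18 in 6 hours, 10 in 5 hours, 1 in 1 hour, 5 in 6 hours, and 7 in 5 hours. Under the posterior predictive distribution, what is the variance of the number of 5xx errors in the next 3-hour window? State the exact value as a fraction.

Total count: 4 + 3 + 15 + 18 + 10 + 1 + 5 + 7 = 63.
Total exposure: 1 + 3 + 4 + 6 + 5 + 1 + 6 + 5 = 31 hours.
Posterior: α' = 14 + 63 = 77, β' = 14 + 31 = 45.
The posterior predictive for a window of length T is Negative Binomial with variance T·α'·(β'+T)/β'² = 3·77·48/2025 = 1232/225.

1232/225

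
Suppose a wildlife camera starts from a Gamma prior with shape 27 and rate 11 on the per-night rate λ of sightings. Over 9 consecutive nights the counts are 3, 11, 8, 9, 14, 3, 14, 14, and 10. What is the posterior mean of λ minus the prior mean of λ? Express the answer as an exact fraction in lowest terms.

Total count: 3 + 11 + 8 + 9 + 14 + 3 + 14 + 14 + 10 = 86.
Total exposure: 9 nights.
Conjugate update: add total count to the shape and total exposure to the rate, giving Gamma(113, 20).
Posterior mean = 113/20 = 113/20; prior mean = 27/11 = 27/11. Difference = 113/20 − 27/11 = 703/220.

703/220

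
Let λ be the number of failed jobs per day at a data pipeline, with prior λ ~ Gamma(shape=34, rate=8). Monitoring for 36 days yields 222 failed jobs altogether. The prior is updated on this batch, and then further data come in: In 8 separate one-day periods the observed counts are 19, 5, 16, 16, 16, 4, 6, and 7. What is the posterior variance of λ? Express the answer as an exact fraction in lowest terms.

345/2704

Total count 222 over total exposure 36 days.
After the first batch: Gamma(34 + 222, 8 + 36) = Gamma(256, 44).
Total count: 19 + 5 + 16 + 16 + 16 + 4 + 6 + 7 = 89.
Total exposure: 8 days.
After the second batch: Gamma(256 + 89, 44 + 8) = Gamma(345, 52).
Posterior variance = α'/β'² = 345/2704.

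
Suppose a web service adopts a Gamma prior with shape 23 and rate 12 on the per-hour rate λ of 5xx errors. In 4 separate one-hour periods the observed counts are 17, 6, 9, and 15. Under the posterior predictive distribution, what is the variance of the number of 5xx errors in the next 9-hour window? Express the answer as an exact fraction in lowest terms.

Total count: 17 + 6 + 9 + 15 = 47.
Total exposure: 4 hours.
By Gamma–Poisson conjugacy, the posterior is Gamma(α + Σx, β + Σt) = Gamma(23 + 47, 12 + 4) = Gamma(70, 16).
The posterior predictive for a window of length T is Negative Binomial with variance T·α'·(β'+T)/β'² = 9·70·25/256 = 7875/128.

7875/128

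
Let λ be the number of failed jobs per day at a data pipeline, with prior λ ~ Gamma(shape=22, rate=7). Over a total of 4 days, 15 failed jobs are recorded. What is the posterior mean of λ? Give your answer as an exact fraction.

37/11

Total count 15 over total exposure 4 days.
Posterior: α' = 22 + 15 = 37, β' = 7 + 4 = 11.
Posterior mean = α'/β' = 37/11.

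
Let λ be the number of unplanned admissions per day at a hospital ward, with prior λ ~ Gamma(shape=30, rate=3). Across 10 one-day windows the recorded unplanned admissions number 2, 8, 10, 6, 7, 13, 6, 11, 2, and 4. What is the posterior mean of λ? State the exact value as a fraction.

99/13

Total count: 2 + 8 + 10 + 6 + 7 + 13 + 6 + 11 + 2 + 4 = 69.
Total exposure: 10 days.
Conjugate update: add total count to the shape and total exposure to the rate, giving Gamma(99, 13).
Posterior mean = α'/β' = 99/13.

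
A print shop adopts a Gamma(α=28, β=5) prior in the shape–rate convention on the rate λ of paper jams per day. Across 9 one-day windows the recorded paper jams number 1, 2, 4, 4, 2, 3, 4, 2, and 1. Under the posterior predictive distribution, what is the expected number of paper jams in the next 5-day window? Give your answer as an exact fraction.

255/14

Total count: 1 + 2 + 4 + 4 + 2 + 3 + 4 + 2 + 1 = 23.
Total exposure: 9 days.
By Gamma–Poisson conjugacy, the posterior is Gamma(α + Σx, β + Σt) = Gamma(28 + 23, 5 + 9) = Gamma(51, 14).
Predictive mean over a 5-day window = T·E[λ|data] = 5·51/14 = 255/14.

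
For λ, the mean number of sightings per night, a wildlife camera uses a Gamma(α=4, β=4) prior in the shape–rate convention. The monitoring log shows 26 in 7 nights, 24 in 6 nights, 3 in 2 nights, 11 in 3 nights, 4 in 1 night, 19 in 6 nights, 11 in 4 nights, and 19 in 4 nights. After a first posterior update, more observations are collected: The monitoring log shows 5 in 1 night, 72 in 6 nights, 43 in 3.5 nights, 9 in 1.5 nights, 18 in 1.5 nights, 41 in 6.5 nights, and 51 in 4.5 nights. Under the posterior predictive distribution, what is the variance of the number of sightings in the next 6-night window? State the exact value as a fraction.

Total count: 26 + 24 + 3 + 11 + 4 + 19 + 11 + 19 = 117.
Total exposure: 7 + 6 + 2 + 3 + 1 + 6 + 4 + 4 = 33 nights.
After the first batch: Gamma(4 + 117, 4 + 33) = Gamma(121, 37).
Total count: 5 + 72 + 43 + 9 + 18 + 41 + 51 = 239.
Total exposure: 1 + 6 + 3.5 + 1.5 + 1.5 + 6.5 + 4.5 = 24.5 nights.
After the second batch: Gamma(121 + 239, 37 + 24.5) = Gamma(360, 123/2).
The posterior predictive for a window of length T is Negative Binomial with variance T·α'·(β'+T)/β'² = 6·360·(135/2)/(15129/4) = 64800/1681.

64800/1681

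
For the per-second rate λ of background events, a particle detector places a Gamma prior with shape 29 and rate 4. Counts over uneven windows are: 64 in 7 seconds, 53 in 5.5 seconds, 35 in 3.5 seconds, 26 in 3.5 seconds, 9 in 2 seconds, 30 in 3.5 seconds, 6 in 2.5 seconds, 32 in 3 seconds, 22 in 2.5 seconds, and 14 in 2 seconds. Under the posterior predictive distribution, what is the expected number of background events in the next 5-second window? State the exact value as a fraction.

Total count: 64 + 53 + 35 + 26 + 9 + 30 + 6 + 32 + 22 + 14 = 291.
Total exposure: 7 + 5.5 + 3.5 + 3.5 + 2 + 3.5 + 2.5 + 3 + 2.5 + 2 = 35 seconds.
Posterior: α' = 29 + 291 = 320, β' = 4 + 35 = 39.
Predictive mean over a 5-second window = T·E[λ|data] = 5·320/39 = 1600/39.

1600/39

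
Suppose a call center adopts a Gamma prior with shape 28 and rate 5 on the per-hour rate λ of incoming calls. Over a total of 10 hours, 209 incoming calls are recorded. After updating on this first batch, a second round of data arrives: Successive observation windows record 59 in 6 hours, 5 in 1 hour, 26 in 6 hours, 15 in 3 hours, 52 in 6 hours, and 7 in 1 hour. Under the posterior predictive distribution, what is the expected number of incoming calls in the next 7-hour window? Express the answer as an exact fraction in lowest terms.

2807/38

Total count 209 over total exposure 10 hours.
After the first batch: Gamma(28 + 209, 5 + 10) = Gamma(237, 15).
Total count: 59 + 5 + 26 + 15 + 52 + 7 = 164.
Total exposure: 6 + 1 + 6 + 3 + 6 + 1 = 23 hours.
After the second batch: Gamma(237 + 164, 15 + 23) = Gamma(401, 38).
Predictive mean over a 7-hour window = T·E[λ|data] = 7·401/38 = 2807/38.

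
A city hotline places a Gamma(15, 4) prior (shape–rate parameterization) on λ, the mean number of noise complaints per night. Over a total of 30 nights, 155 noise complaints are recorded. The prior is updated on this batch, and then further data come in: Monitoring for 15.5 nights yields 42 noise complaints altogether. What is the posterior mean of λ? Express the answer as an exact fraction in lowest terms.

424/99

Total count 155 over total exposure 30 nights.
After the first batch: Gamma(15 + 155, 4 + 30) = Gamma(170, 34).
Total count 42 over total exposure 15.5 nights.
After the second batch: Gamma(170 + 42, 34 + 15.5) = Gamma(212, 99/2).
Posterior mean = α'/β' = 212/(99/2) = 424/99.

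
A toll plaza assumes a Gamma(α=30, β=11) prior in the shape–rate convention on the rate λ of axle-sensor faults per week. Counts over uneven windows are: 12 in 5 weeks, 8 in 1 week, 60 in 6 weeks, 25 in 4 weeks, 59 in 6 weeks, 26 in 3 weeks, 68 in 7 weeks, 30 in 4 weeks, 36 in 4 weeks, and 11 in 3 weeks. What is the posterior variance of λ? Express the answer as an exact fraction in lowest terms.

365/2916

Total count: 12 + 8 + 60 + 25 + 59 + 26 + 68 + 30 + 36 + 11 = 335.
Total exposure: 5 + 1 + 6 + 4 + 6 + 3 + 7 + 4 + 4 + 3 = 43 weeks.
Posterior: α' = 30 + 335 = 365, β' = 11 + 43 = 54.
Posterior variance = α'/β'² = 365/2916.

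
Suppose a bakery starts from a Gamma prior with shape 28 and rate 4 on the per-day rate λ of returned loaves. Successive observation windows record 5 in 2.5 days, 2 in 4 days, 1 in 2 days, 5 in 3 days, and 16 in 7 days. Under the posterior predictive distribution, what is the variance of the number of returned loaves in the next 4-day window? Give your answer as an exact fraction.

Total count: 5 + 2 + 1 + 5 + 16 = 29.
Total exposure: 2.5 + 4 + 2 + 3 + 7 = 18.5 days.
By Gamma–Poisson conjugacy, the posterior is Gamma(α + Σx, β + Σt) = Gamma(28 + 29, 4 + 18.5) = Gamma(57, 45/2).
The posterior predictive for a window of length T is Negative Binomial with variance T·α'·(β'+T)/β'² = 4·57·(53/2)/(2025/4) = 8056/675.

8056/675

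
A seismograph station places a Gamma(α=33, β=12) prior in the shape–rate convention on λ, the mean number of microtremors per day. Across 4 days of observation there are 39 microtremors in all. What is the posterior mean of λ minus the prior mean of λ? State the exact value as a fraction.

7/4

Total count 39 over total exposure 4 days.
The Gamma prior is conjugate for the Poisson rate, so λ | data ~ Gamma(33+39, 12+4) = Gamma(72, 16).
Posterior mean = 72/16 = 9/2; prior mean = 33/12 = 11/4. Difference = 9/2 − 11/4 = 7/4.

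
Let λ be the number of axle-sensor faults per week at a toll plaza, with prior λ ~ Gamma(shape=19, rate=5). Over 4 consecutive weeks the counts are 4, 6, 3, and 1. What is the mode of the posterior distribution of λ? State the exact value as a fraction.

Total count: 4 + 6 + 3 + 1 = 14.
Total exposure: 4 weeks.
Conjugate update: add total count to the shape and total exposure to the rate, giving Gamma(33, 9).
Posterior mode = (α'−1)/β' = 32/9.

32/9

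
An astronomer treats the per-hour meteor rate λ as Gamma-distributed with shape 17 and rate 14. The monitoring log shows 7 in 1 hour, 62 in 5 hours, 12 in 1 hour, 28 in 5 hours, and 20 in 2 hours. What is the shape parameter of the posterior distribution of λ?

Total count: 7 + 62 + 12 + 28 + 20 = 129.
Total exposure: 1 + 5 + 1 + 5 + 2 = 14 hours.
By Gamma–Poisson conjugacy, the posterior is Gamma(α + Σx, β + Σt) = Gamma(17 + 129, 14 + 14) = Gamma(146, 28).

146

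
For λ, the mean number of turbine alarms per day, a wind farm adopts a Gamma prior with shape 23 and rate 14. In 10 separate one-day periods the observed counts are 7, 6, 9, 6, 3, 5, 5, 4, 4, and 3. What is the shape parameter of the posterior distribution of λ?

Total count: 7 + 6 + 9 + 6 + 3 + 5 + 5 + 4 + 4 + 3 = 52.
Total exposure: 10 days.
Gamma(α, β) with Poisson data over total exposure Σt gives posterior Gamma(α+Σx, β+Σt) = Gamma(75, 24).

75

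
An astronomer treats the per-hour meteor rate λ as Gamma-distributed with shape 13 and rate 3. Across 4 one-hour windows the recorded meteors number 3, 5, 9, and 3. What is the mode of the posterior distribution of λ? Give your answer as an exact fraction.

32/7

Total count: 3 + 5 + 9 + 3 = 20.
Total exposure: 4 hours.
Posterior: α' = 13 + 20 = 33, β' = 3 + 4 = 7.
Posterior mode = (α'−1)/β' = 32/7.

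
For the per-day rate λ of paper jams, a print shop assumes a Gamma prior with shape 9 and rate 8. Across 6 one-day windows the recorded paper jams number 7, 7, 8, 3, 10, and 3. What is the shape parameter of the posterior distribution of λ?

47

Total count: 7 + 7 + 8 + 3 + 10 + 3 = 38.
Total exposure: 6 days.
Conjugate update: add total count to the shape and total exposure to the rate, giving Gamma(47, 14).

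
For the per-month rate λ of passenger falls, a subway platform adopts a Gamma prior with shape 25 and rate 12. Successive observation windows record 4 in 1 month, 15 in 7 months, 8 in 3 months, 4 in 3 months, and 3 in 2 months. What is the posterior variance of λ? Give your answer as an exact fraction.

Total count: 4 + 15 + 8 + 4 + 3 = 34.
Total exposure: 1 + 7 + 3 + 3 + 2 = 16 months.
Posterior: α' = 25 + 34 = 59, β' = 12 + 16 = 28.
Posterior variance = α'/β'² = 59/784.

59/784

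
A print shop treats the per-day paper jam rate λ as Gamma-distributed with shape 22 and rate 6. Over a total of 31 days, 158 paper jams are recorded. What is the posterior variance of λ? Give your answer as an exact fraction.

Total count 158 over total exposure 31 days.
Posterior: α' = 22 + 158 = 180, β' = 6 + 31 = 37.
Posterior variance = α'/β'² = 180/1369.

180/1369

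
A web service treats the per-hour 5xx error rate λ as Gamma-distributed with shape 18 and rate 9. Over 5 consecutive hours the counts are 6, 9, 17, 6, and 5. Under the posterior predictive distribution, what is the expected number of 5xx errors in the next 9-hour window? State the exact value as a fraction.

549/14

Total count: 6 + 9 + 17 + 6 + 5 = 43.
Total exposure: 5 hours.
Posterior: α' = 18 + 43 = 61, β' = 9 + 5 = 14.
Predictive mean over a 9-hour window = T·E[λ|data] = 9·61/14 = 549/14.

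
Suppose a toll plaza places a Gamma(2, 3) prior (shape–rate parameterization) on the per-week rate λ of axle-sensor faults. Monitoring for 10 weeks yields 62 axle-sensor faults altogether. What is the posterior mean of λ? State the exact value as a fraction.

Total count 62 over total exposure 10 weeks.
By Gamma–Poisson conjugacy, the posterior is Gamma(α + Σx, β + Σt) = Gamma(2 + 62, 3 + 10) = Gamma(64, 13).
Posterior mean = α'/β' = 64/13.

64/13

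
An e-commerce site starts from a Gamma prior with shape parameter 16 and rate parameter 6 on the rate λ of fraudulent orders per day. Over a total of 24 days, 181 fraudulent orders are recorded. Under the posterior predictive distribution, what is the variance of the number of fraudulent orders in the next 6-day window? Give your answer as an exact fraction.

1182/25

Total count 181 over total exposure 24 days.
Posterior: α' = 16 + 181 = 197, β' = 6 + 24 = 30.
The posterior predictive for a window of length T is Negative Binomial with variance T·α'·(β'+T)/β'² = 6·197·36/900 = 1182/25.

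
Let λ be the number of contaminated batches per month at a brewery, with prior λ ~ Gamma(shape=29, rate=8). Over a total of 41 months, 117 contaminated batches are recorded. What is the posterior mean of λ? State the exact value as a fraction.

Total count 117 over total exposure 41 months.
Posterior: α' = 29 + 117 = 146, β' = 8 + 41 = 49.
Posterior mean = α'/β' = 146/49.

146/49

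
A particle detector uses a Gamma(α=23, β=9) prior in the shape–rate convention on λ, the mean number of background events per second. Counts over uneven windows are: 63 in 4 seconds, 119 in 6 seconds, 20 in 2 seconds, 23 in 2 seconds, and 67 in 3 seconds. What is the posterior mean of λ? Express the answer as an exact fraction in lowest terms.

Total count: 63 + 119 + 20 + 23 + 67 = 292.
Total exposure: 4 + 6 + 2 + 2 + 3 = 17 seconds.
Posterior: α' = 23 + 292 = 315, β' = 9 + 17 = 26.
Posterior mean = α'/β' = 315/26.

315/26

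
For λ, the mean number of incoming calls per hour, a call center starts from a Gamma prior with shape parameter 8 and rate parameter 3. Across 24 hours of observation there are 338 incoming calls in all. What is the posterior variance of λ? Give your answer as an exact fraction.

Total count 338 over total exposure 24 hours.
Conjugate update: add total count to the shape and total exposure to the rate, giving Gamma(346, 27).
Posterior variance = α'/β'² = 346/729.

346/729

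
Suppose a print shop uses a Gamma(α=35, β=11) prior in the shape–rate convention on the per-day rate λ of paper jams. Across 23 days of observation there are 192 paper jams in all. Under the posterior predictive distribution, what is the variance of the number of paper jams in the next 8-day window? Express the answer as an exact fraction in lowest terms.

Total count 192 over total exposure 23 days.
The Gamma prior is conjugate for the Poisson rate, so λ | data ~ Gamma(35+192, 11+23) = Gamma(227, 34).
The posterior predictive for a window of length T is Negative Binomial with variance T·α'·(β'+T)/β'² = 8·227·42/1156 = 19068/289.

19068/289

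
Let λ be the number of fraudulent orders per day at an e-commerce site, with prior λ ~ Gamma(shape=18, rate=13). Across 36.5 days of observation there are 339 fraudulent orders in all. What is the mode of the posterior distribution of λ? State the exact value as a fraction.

712/99

Total count 339 over total exposure 36.5 days.
Conjugate update: add total count to the shape and total exposure to the rate, giving Gamma(357, 99/2).
Posterior mode = (α'−1)/β' = 356/(99/2) = 712/99.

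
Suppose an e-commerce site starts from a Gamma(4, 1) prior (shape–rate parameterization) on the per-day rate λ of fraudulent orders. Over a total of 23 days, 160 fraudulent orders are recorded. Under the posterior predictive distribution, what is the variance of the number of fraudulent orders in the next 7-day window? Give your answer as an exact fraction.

8897/144

Total count 160 over total exposure 23 days.
Posterior: α' = 4 + 160 = 164, β' = 1 + 23 = 24.
The posterior predictive for a window of length T is Negative Binomial with variance T·α'·(β'+T)/β'² = 7·164·31/576 = 8897/144.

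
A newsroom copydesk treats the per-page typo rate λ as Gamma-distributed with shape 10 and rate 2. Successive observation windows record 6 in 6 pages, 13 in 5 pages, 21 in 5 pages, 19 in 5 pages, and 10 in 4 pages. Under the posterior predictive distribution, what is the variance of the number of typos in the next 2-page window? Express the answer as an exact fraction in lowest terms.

4582/729

Total count: 6 + 13 + 21 + 19 + 10 = 69.
Total exposure: 6 + 5 + 5 + 5 + 4 = 25 pages.
Gamma(α, β) with Poisson data over total exposure Σt gives posterior Gamma(α+Σx, β+Σt) = Gamma(79, 27).
The posterior predictive for a window of length T is Negative Binomial with variance T·α'·(β'+T)/β'² = 2·79·29/729 = 4582/729.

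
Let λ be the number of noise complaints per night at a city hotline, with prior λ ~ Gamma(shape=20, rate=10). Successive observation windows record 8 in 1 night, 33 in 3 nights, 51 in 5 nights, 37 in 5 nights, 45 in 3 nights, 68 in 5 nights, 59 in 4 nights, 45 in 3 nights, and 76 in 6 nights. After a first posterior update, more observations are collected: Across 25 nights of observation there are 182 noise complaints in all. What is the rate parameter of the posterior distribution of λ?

Total count: 8 + 33 + 51 + 37 + 45 + 68 + 59 + 45 + 76 = 422.
Total exposure: 1 + 3 + 5 + 5 + 3 + 5 + 4 + 3 + 6 = 35 nights.
After the first batch: Gamma(20 + 422, 10 + 35) = Gamma(442, 45).
Total count 182 over total exposure 25 nights.
After the second batch: Gamma(442 + 182, 45 + 25) = Gamma(624, 70).

70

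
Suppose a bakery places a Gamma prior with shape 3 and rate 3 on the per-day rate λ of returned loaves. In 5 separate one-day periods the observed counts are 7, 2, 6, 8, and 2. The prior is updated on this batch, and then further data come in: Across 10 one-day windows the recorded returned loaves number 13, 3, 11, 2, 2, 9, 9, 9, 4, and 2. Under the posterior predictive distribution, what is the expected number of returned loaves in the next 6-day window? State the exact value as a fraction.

92/3

Total count: 7 + 2 + 6 + 8 + 2 = 25.
Total exposure: 5 days.
After the first batch: Gamma(3 + 25, 3 + 5) = Gamma(28, 8).
Total count: 13 + 3 + 11 + 2 + 2 + 9 + 9 + 9 + 4 + 2 = 64.
Total exposure: 10 days.
After the second batch: Gamma(28 + 64, 8 + 10) = Gamma(92, 18).
Predictive mean over a 6-day window = T·E[λ|data] = 6·92/18 = 92/3.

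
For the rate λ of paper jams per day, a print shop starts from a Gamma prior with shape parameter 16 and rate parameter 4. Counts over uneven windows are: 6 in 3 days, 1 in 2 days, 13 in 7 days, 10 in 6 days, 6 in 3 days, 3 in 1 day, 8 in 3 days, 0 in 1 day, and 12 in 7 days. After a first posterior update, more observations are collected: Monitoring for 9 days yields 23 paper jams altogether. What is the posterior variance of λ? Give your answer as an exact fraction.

Total count: 6 + 1 + 13 + 10 + 6 + 3 + 8 + 0 + 12 = 59.
Total exposure: 3 + 2 + 7 + 6 + 3 + 1 + 3 + 1 + 7 = 33 days.
After the first batch: Gamma(16 + 59, 4 + 33) = Gamma(75, 37).
Total count 23 over total exposure 9 days.
After the second batch: Gamma(75 + 23, 37 + 9) = Gamma(98, 46).
Posterior variance = α'/β'² = 98/2116 = 49/1058.

49/1058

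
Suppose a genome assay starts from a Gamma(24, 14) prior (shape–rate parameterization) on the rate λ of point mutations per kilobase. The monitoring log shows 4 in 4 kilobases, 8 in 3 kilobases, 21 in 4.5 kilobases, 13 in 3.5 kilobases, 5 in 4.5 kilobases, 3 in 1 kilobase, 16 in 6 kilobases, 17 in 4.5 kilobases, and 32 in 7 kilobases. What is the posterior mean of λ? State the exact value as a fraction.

11/4

Total count: 4 + 8 + 21 + 13 + 5 + 3 + 16 + 17 + 32 = 119.
Total exposure: 4 + 3 + 4.5 + 3.5 + 4.5 + 1 + 6 + 4.5 + 7 = 38 kilobases.
Conjugate update: add total count to the shape and total exposure to the rate, giving Gamma(143, 52).
Posterior mean = α'/β' = 143/52 = 11/4.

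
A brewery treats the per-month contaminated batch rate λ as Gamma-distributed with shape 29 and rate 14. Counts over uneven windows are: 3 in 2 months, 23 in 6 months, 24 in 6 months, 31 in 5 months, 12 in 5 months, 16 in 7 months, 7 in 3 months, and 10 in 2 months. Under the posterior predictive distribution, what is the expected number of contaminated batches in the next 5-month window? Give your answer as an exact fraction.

Total count: 3 + 23 + 24 + 31 + 12 + 16 + 7 + 10 = 126.
Total exposure: 2 + 6 + 6 + 5 + 5 + 7 + 3 + 2 = 36 months.
Posterior: α' = 29 + 126 = 155, β' = 14 + 36 = 50.
Predictive mean over a 5-month window = T·E[λ|data] = 5·155/50 = 31/2.

31/2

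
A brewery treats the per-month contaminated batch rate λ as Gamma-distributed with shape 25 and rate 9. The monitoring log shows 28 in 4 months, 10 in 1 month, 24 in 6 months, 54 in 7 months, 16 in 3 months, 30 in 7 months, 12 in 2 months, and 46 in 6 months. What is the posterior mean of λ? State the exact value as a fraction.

Total count: 28 + 10 + 24 + 54 + 16 + 30 + 12 + 46 = 220.
Total exposure: 4 + 1 + 6 + 7 + 3 + 7 + 2 + 6 = 36 months.
By Gamma–Poisson conjugacy, the posterior is Gamma(α + Σx, β + Σt) = Gamma(25 + 220, 9 + 36) = Gamma(245, 45).
Posterior mean = α'/β' = 245/45 = 49/9.

49/9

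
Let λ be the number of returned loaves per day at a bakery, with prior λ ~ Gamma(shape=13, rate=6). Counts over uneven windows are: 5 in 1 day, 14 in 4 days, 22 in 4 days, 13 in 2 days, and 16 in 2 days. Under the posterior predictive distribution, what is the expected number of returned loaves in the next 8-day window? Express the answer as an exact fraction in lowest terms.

Total count: 5 + 14 + 22 + 13 + 16 = 70.
Total exposure: 1 + 4 + 4 + 2 + 2 = 13 days.
Posterior: α' = 13 + 70 = 83, β' = 6 + 13 = 19.
Predictive mean over an 8-day window = T·E[λ|data] = 8·83/19 = 664/19.

664/19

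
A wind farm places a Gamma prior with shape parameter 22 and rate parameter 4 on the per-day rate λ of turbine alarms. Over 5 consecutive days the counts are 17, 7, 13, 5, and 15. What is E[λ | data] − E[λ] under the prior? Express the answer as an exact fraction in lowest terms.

59/18

Total count: 17 + 7 + 13 + 5 + 15 = 57.
Total exposure: 5 days.
Conjugate update: add total count to the shape and total exposure to the rate, giving Gamma(79, 9).
Posterior mean = 79/9 = 79/9; prior mean = 22/4 = 11/2. Difference = 79/9 − 11/2 = 59/18.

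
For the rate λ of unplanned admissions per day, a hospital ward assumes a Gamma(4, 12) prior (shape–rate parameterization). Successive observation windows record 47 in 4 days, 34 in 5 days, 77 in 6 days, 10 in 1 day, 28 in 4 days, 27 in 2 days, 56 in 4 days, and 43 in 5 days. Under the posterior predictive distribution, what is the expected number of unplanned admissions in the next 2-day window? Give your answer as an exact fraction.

Total count: 47 + 34 + 77 + 10 + 28 + 27 + 56 + 43 = 322.
Total exposure: 4 + 5 + 6 + 1 + 4 + 2 + 4 + 5 = 31 days.
Gamma(α, β) with Poisson data over total exposure Σt gives posterior Gamma(α+Σx, β+Σt) = Gamma(326, 43).
Predictive mean over a 2-day window = T·E[λ|data] = 2·326/43 = 652/43.

652/43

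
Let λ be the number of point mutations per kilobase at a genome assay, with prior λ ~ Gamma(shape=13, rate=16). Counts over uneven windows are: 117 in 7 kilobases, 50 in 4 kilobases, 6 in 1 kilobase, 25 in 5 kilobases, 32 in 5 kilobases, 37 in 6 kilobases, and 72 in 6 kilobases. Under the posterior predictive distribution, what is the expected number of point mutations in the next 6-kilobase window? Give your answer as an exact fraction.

Total count: 117 + 50 + 6 + 25 + 32 + 37 + 72 = 339.
Total exposure: 7 + 4 + 1 + 5 + 5 + 6 + 6 = 34 kilobases.
By Gamma–Poisson conjugacy, the posterior is Gamma(α + Σx, β + Σt) = Gamma(13 + 339, 16 + 34) = Gamma(352, 50).
Predictive mean over a 6-kilobase window = T·E[λ|data] = 6·352/50 = 1056/25.

1056/25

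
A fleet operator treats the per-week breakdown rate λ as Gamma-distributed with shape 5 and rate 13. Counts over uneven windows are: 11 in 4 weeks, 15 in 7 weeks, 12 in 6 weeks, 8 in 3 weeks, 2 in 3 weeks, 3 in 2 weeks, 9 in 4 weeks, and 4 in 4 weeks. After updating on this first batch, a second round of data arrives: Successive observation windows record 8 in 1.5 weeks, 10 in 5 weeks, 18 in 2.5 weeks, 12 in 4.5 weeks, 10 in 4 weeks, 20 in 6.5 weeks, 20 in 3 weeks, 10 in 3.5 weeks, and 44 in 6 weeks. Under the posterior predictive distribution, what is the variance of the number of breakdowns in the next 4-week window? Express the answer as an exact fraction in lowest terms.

305864/27225

Total count: 11 + 15 + 12 + 8 + 2 + 3 + 9 + 4 = 64.
Total exposure: 4 + 7 + 6 + 3 + 3 + 2 + 4 + 4 = 33 weeks.
After the first batch: Gamma(5 + 64, 13 + 33) = Gamma(69, 46).
Total count: 8 + 10 + 18 + 12 + 10 + 20 + 20 + 10 + 44 = 152.
Total exposure: 1.5 + 5 + 2.5 + 4.5 + 4 + 6.5 + 3 + 3.5 + 6 = 36.5 weeks.
After the second batch: Gamma(69 + 152, 46 + 36.5) = Gamma(221, 165/2).
The posterior predictive for a window of length T is Negative Binomial with variance T·α'·(β'+T)/β'² = 4·221·(173/2)/(27225/4) = 305864/27225.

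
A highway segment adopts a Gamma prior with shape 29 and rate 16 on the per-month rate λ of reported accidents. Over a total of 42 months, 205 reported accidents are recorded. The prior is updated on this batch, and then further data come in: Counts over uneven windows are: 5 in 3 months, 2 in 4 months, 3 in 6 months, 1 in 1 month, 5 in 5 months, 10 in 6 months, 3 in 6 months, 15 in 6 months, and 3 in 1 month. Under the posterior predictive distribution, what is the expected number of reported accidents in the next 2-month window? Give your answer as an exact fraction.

Total count 205 over total exposure 42 months.
After the first batch: Gamma(29 + 205, 16 + 42) = Gamma(234, 58).
Total count: 5 + 2 + 3 + 1 + 5 + 10 + 3 + 15 + 3 = 47.
Total exposure: 3 + 4 + 6 + 1 + 5 + 6 + 6 + 6 + 1 = 38 months.
After the second batch: Gamma(234 + 47, 58 + 38) = Gamma(281, 96).
Predictive mean over a 2-month window = T·E[λ|data] = 2·281/96 = 281/48.

281/48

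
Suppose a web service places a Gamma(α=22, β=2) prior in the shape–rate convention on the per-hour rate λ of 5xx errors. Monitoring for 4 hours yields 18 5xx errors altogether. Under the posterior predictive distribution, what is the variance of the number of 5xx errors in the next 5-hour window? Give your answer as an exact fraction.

Total count 18 over total exposure 4 hours.
The Gamma prior is conjugate for the Poisson rate, so λ | data ~ Gamma(22+18, 2+4) = Gamma(40, 6).
The posterior predictive for a window of length T is Negative Binomial with variance T·α'·(β'+T)/β'² = 5·40·11/36 = 550/9.

550/9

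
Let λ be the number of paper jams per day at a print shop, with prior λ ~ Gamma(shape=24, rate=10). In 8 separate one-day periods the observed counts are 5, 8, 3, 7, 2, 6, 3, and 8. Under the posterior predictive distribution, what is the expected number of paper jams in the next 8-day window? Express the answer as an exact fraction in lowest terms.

88/3

Total count: 5 + 8 + 3 + 7 + 2 + 6 + 3 + 8 = 42.
Total exposure: 8 days.
The Gamma prior is conjugate for the Poisson rate, so λ | data ~ Gamma(24+42, 10+8) = Gamma(66, 18).
Predictive mean over an 8-day window = T·E[λ|data] = 8·66/18 = 88/3.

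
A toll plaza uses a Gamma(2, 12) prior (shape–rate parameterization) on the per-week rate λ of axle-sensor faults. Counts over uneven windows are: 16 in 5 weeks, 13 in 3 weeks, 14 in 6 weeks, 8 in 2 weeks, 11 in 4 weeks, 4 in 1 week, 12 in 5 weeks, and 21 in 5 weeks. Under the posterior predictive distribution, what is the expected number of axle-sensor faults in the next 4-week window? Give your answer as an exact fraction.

404/43

Total count: 16 + 13 + 14 + 8 + 11 + 4 + 12 + 21 = 99.
Total exposure: 5 + 3 + 6 + 2 + 4 + 1 + 5 + 5 = 31 weeks.
By Gamma–Poisson conjugacy, the posterior is Gamma(α + Σx, β + Σt) = Gamma(2 + 99, 12 + 31) = Gamma(101, 43).
Predictive mean over a 4-week window = T·E[λ|data] = 4·101/43 = 404/43.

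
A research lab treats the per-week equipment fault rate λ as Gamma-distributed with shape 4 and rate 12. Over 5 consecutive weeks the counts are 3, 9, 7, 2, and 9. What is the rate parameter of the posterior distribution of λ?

17

Total count: 3 + 9 + 7 + 2 + 9 = 30.
Total exposure: 5 weeks.
Posterior: α' = 4 + 30 = 34, β' = 12 + 5 = 17.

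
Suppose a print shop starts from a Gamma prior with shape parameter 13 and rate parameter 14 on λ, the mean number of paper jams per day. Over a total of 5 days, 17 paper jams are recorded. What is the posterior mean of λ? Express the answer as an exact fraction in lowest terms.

Total count 17 over total exposure 5 days.
The Gamma prior is conjugate for the Poisson rate, so λ | data ~ Gamma(13+17, 14+5) = Gamma(30, 19).
Posterior mean = α'/β' = 30/19.

30/19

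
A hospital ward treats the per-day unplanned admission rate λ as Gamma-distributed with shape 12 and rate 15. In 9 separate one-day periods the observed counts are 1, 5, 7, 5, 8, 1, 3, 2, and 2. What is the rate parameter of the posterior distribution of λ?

24

Total count: 1 + 5 + 7 + 5 + 8 + 1 + 3 + 2 + 2 = 34.
Total exposure: 9 days.
By Gamma–Poisson conjugacy, the posterior is Gamma(α + Σx, β + Σt) = Gamma(12 + 34, 15 + 9) = Gamma(46, 24).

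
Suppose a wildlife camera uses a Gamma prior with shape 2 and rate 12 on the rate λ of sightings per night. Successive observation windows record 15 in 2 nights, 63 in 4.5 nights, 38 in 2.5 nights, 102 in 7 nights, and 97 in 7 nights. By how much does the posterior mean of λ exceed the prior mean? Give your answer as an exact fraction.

1867/210

Total count: 15 + 63 + 38 + 102 + 97 = 315.
Total exposure: 2 + 4.5 + 2.5 + 7 + 7 = 23 nights.
Conjugate update: add total count to the shape and total exposure to the rate, giving Gamma(317, 35).
Posterior mean = 317/35 = 317/35; prior mean = 2/12 = 1/6. Difference = 317/35 − 1/6 = 1867/210.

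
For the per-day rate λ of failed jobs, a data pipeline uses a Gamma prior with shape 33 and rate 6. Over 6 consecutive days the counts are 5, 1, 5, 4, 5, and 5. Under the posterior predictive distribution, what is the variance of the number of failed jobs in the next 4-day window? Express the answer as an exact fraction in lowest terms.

Total count: 5 + 1 + 5 + 4 + 5 + 5 = 25.
Total exposure: 6 days.
Conjugate update: add total count to the shape and total exposure to the rate, giving Gamma(58, 12).
The posterior predictive for a window of length T is Negative Binomial with variance T·α'·(β'+T)/β'² = 4·58·16/144 = 232/9.

232/9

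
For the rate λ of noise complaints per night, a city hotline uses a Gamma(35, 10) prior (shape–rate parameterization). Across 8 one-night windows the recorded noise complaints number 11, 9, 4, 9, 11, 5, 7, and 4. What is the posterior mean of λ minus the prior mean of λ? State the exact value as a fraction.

Total count: 11 + 9 + 4 + 9 + 11 + 5 + 7 + 4 = 60.
Total exposure: 8 nights.
Gamma(α, β) with Poisson data over total exposure Σt gives posterior Gamma(α+Σx, β+Σt) = Gamma(95, 18).
Posterior mean = 95/18 = 95/18; prior mean = 35/10 = 7/2. Difference = 95/18 − 7/2 = 16/9.

16/9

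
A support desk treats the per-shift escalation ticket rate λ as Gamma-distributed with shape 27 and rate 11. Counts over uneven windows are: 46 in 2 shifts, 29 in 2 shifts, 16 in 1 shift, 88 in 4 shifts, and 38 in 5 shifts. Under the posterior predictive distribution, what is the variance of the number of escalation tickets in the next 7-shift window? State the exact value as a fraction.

54656/625

Total count: 46 + 29 + 16 + 88 + 38 = 217.
Total exposure: 2 + 2 + 1 + 4 + 5 = 14 shifts.
By Gamma–Poisson conjugacy, the posterior is Gamma(α + Σx, β + Σt) = Gamma(27 + 217, 11 + 14) = Gamma(244, 25).
The posterior predictive for a window of length T is Negative Binomial with variance T·α'·(β'+T)/β'² = 7·244·32/625 = 54656/625.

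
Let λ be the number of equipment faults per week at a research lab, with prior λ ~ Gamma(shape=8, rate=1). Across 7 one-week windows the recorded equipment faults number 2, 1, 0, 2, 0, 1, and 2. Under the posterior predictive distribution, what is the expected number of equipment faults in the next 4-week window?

8

Total count: 2 + 1 + 0 + 2 + 0 + 1 + 2 = 8.
Total exposure: 7 weeks.
The Gamma prior is conjugate for the Poisson rate, so λ | data ~ Gamma(8+8, 1+7) = Gamma(16, 8).
Predictive mean over a 4-week window = T·E[λ|data] = 4·16/8 = 8.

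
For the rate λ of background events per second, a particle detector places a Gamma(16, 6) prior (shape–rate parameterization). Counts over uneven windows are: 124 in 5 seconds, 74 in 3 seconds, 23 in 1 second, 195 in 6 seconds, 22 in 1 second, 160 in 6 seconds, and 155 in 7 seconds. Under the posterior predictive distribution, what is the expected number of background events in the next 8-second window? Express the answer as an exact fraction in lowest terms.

6152/35

Total count: 124 + 74 + 23 + 195 + 22 + 160 + 155 = 753.
Total exposure: 5 + 3 + 1 + 6 + 1 + 6 + 7 = 29 seconds.
The Gamma prior is conjugate for the Poisson rate, so λ | data ~ Gamma(16+753, 6+29) = Gamma(769, 35).
Predictive mean over an 8-second window = T·E[λ|data] = 8·769/35 = 6152/35.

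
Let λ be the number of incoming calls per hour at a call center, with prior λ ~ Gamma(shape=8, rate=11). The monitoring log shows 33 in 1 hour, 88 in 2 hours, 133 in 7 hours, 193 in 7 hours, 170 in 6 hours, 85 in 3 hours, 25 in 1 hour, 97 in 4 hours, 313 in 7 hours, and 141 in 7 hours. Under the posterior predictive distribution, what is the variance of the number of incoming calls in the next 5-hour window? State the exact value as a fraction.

196115/1568

Total count: 33 + 88 + 133 + 193 + 170 + 85 + 25 + 97 + 313 + 141 = 1278.
Total exposure: 1 + 2 + 7 + 7 + 6 + 3 + 1 + 4 + 7 + 7 = 45 hours.
Gamma(α, β) with Poisson data over total exposure Σt gives posterior Gamma(α+Σx, β+Σt) = Gamma(1286, 56).
The posterior predictive for a window of length T is Negative Binomial with variance T·α'·(β'+T)/β'² = 5·1286·61/3136 = 196115/1568.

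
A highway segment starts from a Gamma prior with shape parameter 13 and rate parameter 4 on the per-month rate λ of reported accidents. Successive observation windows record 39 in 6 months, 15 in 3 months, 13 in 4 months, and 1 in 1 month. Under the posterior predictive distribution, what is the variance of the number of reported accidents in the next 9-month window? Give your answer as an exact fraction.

243/4

Total count: 39 + 15 + 13 + 1 = 68.
Total exposure: 6 + 3 + 4 + 1 = 14 months.
The Gamma prior is conjugate for the Poisson rate, so λ | data ~ Gamma(13+68, 4+14) = Gamma(81, 18).
The posterior predictive for a window of length T is Negative Binomial with variance T·α'·(β'+T)/β'² = 9·81·27/324 = 243/4.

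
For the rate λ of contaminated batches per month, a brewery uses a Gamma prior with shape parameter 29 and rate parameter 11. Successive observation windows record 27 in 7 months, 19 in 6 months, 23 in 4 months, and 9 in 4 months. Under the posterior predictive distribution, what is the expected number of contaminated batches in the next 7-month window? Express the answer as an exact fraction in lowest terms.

Total count: 27 + 19 + 23 + 9 = 78.
Total exposure: 7 + 6 + 4 + 4 = 21 months.
The Gamma prior is conjugate for the Poisson rate, so λ | data ~ Gamma(29+78, 11+21) = Gamma(107, 32).
Predictive mean over a 7-month window = T·E[λ|data] = 7·107/32 = 749/32.

749/32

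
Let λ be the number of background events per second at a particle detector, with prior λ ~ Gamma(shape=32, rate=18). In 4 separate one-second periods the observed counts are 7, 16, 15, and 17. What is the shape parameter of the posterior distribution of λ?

Total count: 7 + 16 + 15 + 17 = 55.
Total exposure: 4 seconds.
The Gamma prior is conjugate for the Poisson rate, so λ | data ~ Gamma(32+55, 18+4) = Gamma(87, 22).

87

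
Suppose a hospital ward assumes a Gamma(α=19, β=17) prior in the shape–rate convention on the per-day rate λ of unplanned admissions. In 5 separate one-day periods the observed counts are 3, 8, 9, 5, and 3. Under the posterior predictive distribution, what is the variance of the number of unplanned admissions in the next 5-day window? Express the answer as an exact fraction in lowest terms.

6345/484

Total count: 3 + 8 + 9 + 5 + 3 = 28.
Total exposure: 5 days.
By Gamma–Poisson conjugacy, the posterior is Gamma(α + Σx, β + Σt) = Gamma(19 + 28, 17 + 5) = Gamma(47, 22).
The posterior predictive for a window of length T is Negative Binomial with variance T·α'·(β'+T)/β'² = 5·47·27/484 = 6345/484.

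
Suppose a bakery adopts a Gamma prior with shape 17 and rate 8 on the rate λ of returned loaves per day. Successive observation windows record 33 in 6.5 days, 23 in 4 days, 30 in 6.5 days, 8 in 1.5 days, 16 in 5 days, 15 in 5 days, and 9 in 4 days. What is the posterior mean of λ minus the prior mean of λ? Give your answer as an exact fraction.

1039/648

Total count: 33 + 23 + 30 + 8 + 16 + 15 + 9 = 134.
Total exposure: 6.5 + 4 + 6.5 + 1.5 + 5 + 5 + 4 = 32.5 days.
Gamma(α, β) with Poisson data over total exposure Σt gives posterior Gamma(α+Σx, β+Σt) = Gamma(151, 81/2).
Posterior mean = 151/(81/2) = 302/81; prior mean = 17/8 = 17/8. Difference = 302/81 − 17/8 = 1039/648.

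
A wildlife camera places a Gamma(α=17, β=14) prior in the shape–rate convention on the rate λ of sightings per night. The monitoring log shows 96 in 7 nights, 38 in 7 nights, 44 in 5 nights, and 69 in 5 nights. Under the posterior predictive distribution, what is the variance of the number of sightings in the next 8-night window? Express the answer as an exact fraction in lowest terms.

Total count: 96 + 38 + 44 + 69 = 247.
Total exposure: 7 + 7 + 5 + 5 = 24 nights.
The Gamma prior is conjugate for the Poisson rate, so λ | data ~ Gamma(17+247, 14+24) = Gamma(264, 38).
The posterior predictive for a window of length T is Negative Binomial with variance T·α'·(β'+T)/β'² = 8·264·46/1444 = 24288/361.

24288/361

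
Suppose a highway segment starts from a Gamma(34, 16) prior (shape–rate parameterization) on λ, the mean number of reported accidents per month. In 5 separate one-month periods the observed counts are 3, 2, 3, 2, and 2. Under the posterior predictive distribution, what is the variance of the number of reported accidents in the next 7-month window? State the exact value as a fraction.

Total count: 3 + 2 + 3 + 2 + 2 = 12.
Total exposure: 5 months.
The Gamma prior is conjugate for the Poisson rate, so λ | data ~ Gamma(34+12, 16+5) = Gamma(46, 21).
The posterior predictive for a window of length T is Negative Binomial with variance T·α'·(β'+T)/β'² = 7·46·28/441 = 184/9.

184/9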